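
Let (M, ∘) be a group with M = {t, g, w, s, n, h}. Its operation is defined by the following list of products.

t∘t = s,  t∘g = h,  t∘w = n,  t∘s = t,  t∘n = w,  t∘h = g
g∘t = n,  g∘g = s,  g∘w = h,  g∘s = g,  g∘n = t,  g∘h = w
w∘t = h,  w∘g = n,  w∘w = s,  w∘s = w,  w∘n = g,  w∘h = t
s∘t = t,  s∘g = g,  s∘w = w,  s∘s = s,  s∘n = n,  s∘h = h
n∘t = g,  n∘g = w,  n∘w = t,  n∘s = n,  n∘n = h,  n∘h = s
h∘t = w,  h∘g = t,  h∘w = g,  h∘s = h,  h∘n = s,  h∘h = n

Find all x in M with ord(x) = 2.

{g, t, w}

Identity is s. Compute the order of each non-identity element by repeated multiplication:
  t: t → s  (order 2)
  g: g → s  (order 2)
  w: w → s  (order 2)
  n: n → h → s  (order 3)
  h: h → n → s  (order 3)
Elements of order 2: {g, t, w}.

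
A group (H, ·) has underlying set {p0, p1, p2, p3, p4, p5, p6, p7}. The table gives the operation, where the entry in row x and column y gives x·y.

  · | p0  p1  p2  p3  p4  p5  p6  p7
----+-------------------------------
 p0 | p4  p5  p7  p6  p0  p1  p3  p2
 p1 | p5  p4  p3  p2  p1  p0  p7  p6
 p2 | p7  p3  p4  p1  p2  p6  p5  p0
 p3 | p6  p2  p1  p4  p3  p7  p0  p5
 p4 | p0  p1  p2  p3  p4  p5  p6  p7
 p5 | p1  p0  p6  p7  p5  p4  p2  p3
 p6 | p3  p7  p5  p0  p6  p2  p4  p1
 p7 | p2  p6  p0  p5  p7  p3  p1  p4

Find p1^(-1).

p1

First locate the identity: row p4 matches the header, so p4 is the identity.
Scan row p1 for p4: p1·p1 = p4. Hence p1^(-1) = p1.
(Structurally, H here is isomorphic to the elementary abelian group (Z_2)^3.)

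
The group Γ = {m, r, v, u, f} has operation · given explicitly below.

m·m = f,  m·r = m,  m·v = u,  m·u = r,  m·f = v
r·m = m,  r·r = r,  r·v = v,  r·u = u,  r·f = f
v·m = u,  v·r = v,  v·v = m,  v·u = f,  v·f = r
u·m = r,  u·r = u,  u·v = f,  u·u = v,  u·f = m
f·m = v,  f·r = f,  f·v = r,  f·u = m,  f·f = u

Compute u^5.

r

u^1 = u
u^2 = u·u = v
u^3 = v·u = f
u^4 = f·u = m
u^5 = m·u = r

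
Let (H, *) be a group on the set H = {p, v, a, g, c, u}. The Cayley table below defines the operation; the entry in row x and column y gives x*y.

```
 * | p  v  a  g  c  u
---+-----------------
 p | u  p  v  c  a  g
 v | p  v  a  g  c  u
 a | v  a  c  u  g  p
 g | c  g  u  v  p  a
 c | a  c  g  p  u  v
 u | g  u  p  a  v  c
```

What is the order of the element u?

The identity element is v (its row matches the header).
u^1 = u
u^2 = u*u = c
u^3 = c*u = v
The first power of u equal to the identity is u^3, so ord(u) = 3.
(Structurally, H here is isomorphic to the cyclic group Z_6.)

3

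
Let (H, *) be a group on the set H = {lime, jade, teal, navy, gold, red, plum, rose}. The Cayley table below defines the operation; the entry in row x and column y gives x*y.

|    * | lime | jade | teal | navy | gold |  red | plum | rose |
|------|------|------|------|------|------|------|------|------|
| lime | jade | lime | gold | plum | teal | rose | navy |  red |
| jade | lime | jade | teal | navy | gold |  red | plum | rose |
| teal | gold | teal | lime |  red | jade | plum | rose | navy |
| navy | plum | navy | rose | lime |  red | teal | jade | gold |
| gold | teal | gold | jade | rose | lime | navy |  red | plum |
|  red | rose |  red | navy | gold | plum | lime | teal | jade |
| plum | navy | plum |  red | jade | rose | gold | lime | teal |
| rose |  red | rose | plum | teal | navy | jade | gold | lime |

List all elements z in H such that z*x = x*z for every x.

An element z is central iff its row equals its column in the table.
For plum: plum*teal = red ≠ rose = teal*plum, so plum ∉ Z.
Checking each element this way leaves Z(H) = {jade, lime}.

{jade, lime}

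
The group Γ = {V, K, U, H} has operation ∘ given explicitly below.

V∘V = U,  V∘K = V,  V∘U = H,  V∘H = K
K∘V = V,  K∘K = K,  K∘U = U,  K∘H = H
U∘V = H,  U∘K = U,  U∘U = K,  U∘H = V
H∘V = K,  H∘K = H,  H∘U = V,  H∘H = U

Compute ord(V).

4

The identity element is K (its row matches the header).
V^1 = V
V^2 = V ∘ V = U
V^3 = U ∘ V = H
V^4 = H ∘ V = K
The first power of V equal to the identity is V^4, so ord(V) = 4.
(Structurally, Γ here is isomorphic to the cyclic group Z_4.)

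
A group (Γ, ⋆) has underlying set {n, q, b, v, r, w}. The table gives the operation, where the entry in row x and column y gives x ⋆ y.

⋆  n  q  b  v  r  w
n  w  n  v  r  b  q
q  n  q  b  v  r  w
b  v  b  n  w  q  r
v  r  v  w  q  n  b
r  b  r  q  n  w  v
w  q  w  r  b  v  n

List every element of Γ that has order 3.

Identity is q. Compute the order of each non-identity element by repeated multiplication:
  n: n → w → q  (order 3)
  b: b → n → v → w → r → q  (order 6)
  v: v → q  (order 2)
  r: r → w → v → n → b → q  (order 6)
  w: w → n → q  (order 3)
Elements of order 3: {n, w}.

{n, w}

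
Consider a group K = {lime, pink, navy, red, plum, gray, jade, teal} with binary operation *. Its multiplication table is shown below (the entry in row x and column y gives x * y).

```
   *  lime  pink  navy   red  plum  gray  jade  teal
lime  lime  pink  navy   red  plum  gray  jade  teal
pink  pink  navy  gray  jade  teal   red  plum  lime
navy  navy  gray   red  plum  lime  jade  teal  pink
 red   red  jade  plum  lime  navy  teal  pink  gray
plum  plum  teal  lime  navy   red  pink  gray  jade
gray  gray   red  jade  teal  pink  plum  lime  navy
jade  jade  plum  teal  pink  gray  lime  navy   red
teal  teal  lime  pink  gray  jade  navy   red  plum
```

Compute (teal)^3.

jade

teal^1 = teal
teal^2 = teal * teal = plum
teal^3 = plum * teal = jade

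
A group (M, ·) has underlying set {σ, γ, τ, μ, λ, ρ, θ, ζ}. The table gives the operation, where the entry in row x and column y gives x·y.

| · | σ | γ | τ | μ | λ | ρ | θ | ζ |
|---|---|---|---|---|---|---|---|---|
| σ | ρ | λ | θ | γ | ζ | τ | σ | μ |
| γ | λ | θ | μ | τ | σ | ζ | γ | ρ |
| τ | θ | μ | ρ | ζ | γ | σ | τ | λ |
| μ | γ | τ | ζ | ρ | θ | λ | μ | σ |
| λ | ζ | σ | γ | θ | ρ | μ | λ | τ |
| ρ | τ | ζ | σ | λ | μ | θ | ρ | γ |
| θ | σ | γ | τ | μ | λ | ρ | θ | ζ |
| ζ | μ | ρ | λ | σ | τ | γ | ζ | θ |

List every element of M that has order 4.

{λ, μ, σ, τ}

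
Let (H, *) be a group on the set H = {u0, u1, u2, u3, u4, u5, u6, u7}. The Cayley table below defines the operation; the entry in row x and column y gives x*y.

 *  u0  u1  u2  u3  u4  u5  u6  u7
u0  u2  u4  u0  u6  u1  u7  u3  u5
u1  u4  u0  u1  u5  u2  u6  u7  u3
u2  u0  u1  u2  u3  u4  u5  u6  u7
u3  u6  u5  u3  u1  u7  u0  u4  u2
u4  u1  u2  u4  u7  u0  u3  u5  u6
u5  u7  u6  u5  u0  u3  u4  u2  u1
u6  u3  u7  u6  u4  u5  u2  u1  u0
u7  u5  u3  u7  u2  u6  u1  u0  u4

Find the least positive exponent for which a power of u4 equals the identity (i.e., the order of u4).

The identity element is u2 (its row matches the header).
u4^1 = u4
u4^2 = u4*u4 = u0
u4^3 = u0*u4 = u1
u4^4 = u1*u4 = u2
The first power of u4 equal to the identity is u4^4, so ord(u4) = 4.
(Structurally, H here is isomorphic to the cyclic group Z_8.)

4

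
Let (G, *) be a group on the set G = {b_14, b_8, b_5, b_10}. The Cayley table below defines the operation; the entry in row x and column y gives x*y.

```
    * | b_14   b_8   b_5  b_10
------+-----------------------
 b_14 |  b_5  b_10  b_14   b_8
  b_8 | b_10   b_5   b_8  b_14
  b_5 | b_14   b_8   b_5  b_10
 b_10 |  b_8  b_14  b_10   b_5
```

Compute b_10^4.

b_5

b_10^1 = b_10
b_10^2 = b_10*b_10 = b_5
b_10^3 = b_5*b_10 = b_10
b_10^4 = b_10*b_10 = b_5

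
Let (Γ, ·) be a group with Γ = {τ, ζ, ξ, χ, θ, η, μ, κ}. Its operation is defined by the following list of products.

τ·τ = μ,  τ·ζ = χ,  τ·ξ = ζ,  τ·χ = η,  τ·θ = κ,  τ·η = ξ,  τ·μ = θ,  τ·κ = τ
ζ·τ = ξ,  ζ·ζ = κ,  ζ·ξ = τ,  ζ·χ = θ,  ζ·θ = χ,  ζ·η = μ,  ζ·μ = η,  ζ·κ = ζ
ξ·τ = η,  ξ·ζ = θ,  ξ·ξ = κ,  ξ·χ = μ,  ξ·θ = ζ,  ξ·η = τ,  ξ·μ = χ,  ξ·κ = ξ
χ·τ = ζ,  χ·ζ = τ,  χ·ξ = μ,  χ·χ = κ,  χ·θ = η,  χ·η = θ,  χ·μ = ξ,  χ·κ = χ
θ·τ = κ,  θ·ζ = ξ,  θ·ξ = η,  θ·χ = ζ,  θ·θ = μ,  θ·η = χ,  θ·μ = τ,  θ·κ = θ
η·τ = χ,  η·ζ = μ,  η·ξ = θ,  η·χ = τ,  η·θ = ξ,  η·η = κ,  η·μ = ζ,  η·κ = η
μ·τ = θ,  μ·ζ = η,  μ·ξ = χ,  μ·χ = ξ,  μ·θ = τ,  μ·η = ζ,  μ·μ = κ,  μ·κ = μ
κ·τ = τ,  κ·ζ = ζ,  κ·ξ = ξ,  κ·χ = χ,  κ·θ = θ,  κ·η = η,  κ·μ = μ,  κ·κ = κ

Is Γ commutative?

τ·χ = η but χ·τ = ζ.
Since τ and χ do not commute, Γ is not abelian.

No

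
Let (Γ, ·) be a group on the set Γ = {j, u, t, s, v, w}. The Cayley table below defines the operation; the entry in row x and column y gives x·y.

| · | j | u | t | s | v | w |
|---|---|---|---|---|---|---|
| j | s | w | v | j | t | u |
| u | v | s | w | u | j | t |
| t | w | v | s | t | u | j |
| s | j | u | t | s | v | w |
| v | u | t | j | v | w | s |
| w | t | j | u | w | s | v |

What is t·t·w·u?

j

t·t = s
s·w = w
w·u = j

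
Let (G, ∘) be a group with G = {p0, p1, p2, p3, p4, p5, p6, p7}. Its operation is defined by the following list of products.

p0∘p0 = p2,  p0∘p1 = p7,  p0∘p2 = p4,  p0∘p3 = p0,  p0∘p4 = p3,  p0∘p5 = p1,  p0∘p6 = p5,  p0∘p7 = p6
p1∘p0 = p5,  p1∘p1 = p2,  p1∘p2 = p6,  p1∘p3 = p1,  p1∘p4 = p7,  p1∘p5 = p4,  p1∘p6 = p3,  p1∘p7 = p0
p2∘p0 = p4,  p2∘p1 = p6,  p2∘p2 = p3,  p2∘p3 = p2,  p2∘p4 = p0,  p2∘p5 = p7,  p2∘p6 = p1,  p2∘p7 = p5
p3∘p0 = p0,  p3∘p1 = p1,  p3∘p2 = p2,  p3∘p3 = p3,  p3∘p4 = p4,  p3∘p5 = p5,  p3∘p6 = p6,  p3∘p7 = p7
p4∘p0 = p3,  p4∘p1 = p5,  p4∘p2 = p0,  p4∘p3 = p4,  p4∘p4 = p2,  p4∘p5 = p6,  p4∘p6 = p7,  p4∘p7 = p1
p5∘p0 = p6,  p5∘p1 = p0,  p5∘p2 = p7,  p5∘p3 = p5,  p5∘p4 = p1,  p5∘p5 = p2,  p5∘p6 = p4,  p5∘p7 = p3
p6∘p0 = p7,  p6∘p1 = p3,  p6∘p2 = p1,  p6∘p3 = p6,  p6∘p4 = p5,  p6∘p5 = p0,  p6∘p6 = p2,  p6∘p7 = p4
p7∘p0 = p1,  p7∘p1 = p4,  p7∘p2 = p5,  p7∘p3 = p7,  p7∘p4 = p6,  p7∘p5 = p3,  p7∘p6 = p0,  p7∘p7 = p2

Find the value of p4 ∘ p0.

p3

Read row p4, column p0: p4 ∘ p0 = p3.
(Structurally, G here is isomorphic to the quaternion group Q_8.)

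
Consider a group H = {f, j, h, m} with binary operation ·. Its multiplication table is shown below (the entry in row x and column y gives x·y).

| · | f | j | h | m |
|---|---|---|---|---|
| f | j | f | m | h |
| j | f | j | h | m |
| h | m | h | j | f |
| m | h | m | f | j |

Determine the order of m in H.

The identity element is j (its row matches the header).
m^1 = m
m^2 = m·m = j
The first power of m equal to the identity is m^2, so ord(m) = 2.
(Structurally, H here is isomorphic to the Klein four-group V_4.)

2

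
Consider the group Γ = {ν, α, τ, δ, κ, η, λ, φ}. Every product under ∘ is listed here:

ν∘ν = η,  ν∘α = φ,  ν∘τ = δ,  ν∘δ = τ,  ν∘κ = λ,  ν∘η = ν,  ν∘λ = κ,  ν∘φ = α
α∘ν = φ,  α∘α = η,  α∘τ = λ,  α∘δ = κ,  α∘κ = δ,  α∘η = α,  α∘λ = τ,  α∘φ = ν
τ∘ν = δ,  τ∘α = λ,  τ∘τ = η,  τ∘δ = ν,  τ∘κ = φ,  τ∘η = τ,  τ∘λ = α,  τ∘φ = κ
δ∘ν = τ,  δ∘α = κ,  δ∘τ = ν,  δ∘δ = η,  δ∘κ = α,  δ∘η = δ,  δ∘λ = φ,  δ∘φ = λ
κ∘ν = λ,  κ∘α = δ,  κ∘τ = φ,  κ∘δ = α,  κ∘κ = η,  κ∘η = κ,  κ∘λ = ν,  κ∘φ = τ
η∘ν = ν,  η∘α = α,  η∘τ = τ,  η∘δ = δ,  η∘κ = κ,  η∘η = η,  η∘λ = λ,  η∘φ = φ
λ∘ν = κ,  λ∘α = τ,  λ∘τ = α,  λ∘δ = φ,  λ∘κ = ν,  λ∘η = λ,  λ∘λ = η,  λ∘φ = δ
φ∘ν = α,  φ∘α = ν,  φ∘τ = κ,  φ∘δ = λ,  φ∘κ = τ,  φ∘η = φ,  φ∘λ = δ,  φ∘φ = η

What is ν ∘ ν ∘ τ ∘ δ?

ν ∘ ν = η
η ∘ τ = τ
τ ∘ δ = ν

ν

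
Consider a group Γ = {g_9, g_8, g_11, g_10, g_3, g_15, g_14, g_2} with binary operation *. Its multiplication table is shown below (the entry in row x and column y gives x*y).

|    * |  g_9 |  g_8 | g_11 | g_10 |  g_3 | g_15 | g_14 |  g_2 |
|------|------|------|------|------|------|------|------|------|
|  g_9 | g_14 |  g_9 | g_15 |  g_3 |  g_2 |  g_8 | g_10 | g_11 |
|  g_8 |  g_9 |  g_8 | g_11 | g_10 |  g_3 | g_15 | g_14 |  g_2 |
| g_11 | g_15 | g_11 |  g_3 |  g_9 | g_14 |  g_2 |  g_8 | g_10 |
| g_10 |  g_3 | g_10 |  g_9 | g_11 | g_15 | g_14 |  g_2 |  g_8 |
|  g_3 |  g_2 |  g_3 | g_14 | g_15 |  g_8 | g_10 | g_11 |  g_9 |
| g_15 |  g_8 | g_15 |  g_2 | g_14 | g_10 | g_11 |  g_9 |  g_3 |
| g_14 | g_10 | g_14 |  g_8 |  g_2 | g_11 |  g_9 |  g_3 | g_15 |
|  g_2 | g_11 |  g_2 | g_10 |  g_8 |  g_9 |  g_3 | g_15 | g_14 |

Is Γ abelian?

Check whether the table is symmetric across its main diagonal.
Every entry (row x, col y) equals the entry (row y, col x), so Γ is abelian.

Yes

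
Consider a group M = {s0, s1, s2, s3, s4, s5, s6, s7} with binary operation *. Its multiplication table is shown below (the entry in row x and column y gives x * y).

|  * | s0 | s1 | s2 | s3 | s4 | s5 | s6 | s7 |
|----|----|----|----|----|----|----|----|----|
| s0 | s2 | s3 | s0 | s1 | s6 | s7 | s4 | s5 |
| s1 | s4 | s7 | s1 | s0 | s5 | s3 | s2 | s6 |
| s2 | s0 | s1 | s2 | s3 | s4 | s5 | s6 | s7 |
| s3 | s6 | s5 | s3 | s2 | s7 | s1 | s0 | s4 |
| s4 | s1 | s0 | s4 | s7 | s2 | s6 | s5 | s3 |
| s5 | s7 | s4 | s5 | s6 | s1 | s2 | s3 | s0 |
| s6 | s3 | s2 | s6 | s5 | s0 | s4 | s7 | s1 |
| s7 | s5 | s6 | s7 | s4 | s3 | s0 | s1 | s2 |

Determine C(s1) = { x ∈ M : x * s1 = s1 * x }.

{s1, s2, s6, s7}

Compare row s1 with column s1 entry by entry.
s7 * s1 = s6 = s1 * s7, so s7 commutes with s1.
s5 * s1 = s4 but s1 * s5 = s3, so s5 does not.
Collecting the elements that commute with s1: C(s1) = {s1, s2, s6, s7}.
(Structurally, M here is isomorphic to the dihedral group D_4.)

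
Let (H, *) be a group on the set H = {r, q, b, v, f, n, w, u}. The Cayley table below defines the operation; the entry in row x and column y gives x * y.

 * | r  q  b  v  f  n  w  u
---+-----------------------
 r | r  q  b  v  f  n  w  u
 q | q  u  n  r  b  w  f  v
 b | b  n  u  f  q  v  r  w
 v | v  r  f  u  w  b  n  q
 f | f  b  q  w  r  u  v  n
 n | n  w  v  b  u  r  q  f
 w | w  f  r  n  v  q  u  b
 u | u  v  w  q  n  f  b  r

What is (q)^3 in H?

q^1 = q
q^2 = q * q = u
q^3 = u * q = v
(Structurally, H here is isomorphic to Z_2 x Z_4.)

v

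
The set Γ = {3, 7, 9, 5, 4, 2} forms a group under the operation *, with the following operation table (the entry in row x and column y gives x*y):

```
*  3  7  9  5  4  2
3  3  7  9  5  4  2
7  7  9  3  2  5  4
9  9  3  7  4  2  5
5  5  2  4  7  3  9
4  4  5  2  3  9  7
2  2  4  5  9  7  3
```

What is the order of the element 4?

6

The identity element is 3 (its row matches the header).
4^1 = 4
4^2 = 4*4 = 9
4^3 = 9*4 = 2
4^4 = 2*4 = 7
4^5 = 7*4 = 5
4^6 = 5*4 = 3
The first power of 4 equal to the identity is 4^6, so ord(4) = 6.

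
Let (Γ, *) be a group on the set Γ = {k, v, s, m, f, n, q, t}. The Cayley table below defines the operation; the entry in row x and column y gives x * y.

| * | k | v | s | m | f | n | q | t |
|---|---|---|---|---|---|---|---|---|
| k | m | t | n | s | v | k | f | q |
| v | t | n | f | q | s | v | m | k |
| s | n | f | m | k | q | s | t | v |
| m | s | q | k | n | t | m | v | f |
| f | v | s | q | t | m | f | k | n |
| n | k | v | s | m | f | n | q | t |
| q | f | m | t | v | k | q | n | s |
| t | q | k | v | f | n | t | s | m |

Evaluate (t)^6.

t^1 = t
t^2 = t * t = m
t^3 = m * t = f
t^4 = f * t = n
t^5 = n * t = t
t^6 = t * t = m

m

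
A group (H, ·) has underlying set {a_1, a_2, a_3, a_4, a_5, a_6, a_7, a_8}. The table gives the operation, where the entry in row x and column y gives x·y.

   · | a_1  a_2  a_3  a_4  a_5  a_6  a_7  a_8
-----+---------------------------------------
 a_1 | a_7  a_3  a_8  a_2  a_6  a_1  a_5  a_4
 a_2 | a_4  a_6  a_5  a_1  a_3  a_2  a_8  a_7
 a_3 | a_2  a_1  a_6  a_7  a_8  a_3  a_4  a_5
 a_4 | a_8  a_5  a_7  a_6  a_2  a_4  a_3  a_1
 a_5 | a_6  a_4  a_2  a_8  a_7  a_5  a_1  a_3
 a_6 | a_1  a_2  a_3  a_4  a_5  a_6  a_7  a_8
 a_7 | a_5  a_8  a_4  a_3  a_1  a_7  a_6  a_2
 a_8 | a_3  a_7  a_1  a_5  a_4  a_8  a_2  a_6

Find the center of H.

An element z is central iff its row equals its column in the table.
For a_1: a_1·a_4 = a_2 ≠ a_8 = a_4·a_1, so a_1 ∉ Z.
Checking each element this way leaves Z(H) = {a_6, a_7}.

{a_6, a_7}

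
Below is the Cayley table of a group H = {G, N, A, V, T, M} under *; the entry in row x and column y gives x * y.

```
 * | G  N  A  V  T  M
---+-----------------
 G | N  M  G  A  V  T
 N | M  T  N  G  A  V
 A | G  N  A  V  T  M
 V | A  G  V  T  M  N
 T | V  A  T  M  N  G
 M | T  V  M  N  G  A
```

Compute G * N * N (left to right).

V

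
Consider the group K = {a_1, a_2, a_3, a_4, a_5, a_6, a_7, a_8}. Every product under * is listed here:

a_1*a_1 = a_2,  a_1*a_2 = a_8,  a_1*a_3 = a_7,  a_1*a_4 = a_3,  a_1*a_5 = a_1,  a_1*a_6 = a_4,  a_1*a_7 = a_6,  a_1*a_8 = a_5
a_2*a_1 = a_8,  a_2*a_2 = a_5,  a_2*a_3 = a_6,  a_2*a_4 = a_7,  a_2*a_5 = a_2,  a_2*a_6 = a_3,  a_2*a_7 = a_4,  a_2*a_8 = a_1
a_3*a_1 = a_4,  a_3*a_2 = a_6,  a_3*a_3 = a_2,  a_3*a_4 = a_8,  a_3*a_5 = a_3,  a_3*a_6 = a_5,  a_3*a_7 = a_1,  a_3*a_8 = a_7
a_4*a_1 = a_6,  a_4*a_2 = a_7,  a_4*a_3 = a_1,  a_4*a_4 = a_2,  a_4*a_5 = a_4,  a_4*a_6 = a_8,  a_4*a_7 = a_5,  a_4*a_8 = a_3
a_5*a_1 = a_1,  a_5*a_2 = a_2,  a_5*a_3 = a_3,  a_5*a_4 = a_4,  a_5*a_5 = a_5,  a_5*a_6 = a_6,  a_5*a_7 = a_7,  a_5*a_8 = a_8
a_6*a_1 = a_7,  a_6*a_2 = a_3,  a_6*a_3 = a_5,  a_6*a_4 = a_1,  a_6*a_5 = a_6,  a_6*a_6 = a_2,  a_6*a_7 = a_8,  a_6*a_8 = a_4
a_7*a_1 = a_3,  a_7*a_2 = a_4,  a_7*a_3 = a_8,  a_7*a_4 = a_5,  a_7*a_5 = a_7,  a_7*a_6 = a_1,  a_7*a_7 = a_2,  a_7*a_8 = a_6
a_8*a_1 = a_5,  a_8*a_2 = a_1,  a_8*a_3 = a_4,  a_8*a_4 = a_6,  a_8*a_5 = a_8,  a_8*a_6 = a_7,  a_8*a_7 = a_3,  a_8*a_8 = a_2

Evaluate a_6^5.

a_6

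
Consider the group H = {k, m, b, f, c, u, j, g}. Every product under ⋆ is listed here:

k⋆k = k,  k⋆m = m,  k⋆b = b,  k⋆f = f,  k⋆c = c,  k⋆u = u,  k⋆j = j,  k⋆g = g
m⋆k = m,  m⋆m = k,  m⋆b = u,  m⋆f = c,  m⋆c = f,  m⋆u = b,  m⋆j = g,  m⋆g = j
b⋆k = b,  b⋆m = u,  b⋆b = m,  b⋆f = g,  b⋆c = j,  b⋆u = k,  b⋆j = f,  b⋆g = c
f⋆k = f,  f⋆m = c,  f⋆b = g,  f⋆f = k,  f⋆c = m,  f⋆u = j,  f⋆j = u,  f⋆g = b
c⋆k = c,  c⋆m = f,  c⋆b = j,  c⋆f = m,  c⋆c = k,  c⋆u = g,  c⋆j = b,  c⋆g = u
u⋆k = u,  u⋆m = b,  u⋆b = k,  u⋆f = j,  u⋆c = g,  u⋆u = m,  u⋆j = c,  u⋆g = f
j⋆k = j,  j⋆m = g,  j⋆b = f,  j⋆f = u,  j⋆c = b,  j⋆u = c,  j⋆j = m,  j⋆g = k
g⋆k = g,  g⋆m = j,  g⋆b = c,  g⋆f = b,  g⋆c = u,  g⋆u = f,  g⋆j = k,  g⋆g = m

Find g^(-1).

j

First locate the identity: row k matches the header, so k is the identity.
Scan row g for k: g ⋆ j = k. Hence g^(-1) = j.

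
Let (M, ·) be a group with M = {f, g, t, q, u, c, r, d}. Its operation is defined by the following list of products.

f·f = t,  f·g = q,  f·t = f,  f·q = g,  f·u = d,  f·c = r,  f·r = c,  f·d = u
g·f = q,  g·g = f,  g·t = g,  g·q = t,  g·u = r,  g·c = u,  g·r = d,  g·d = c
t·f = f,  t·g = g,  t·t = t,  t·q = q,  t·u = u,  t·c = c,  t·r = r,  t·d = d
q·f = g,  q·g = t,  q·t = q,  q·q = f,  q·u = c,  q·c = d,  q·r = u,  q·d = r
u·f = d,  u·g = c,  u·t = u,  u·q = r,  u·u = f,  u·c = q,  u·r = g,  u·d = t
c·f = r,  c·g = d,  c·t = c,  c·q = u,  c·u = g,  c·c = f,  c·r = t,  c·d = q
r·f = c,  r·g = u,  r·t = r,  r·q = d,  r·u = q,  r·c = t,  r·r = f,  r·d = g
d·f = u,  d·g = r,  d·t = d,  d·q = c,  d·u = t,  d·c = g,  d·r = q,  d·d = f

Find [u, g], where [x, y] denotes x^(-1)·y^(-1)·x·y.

f

Identity is t; from the table u^(-1) = d and g^(-1) = q.
d·q = c
c·u = g
g·g = f
(Structurally, M here is isomorphic to the quaternion group Q_8.)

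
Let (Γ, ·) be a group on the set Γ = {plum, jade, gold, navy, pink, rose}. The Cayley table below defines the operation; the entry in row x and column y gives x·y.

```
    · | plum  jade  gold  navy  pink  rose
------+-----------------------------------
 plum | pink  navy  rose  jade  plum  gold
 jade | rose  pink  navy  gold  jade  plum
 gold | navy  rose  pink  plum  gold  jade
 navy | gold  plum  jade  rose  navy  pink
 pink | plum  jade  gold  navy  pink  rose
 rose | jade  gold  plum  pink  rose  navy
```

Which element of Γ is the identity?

pink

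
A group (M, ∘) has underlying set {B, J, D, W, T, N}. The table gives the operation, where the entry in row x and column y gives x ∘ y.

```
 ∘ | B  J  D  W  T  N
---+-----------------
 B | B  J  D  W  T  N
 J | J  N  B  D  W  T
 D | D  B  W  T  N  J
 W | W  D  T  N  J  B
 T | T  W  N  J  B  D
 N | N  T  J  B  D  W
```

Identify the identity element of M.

B

The identity e satisfies e ∘ x = x for all x, so its row in the table reproduces the column headers.
Row B reads: B, J, D, W, T, N — exactly the header order. So B is the identity.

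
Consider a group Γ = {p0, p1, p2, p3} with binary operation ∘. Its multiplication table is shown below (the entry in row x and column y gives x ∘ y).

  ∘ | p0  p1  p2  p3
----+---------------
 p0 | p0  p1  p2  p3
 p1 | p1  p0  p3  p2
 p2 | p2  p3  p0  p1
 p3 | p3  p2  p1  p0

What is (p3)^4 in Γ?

p0

p3^1 = p3
p3^2 = p3 ∘ p3 = p0
p3^3 = p0 ∘ p3 = p3
p3^4 = p3 ∘ p3 = p0
(Structurally, Γ here is isomorphic to the Klein four-group V_4.)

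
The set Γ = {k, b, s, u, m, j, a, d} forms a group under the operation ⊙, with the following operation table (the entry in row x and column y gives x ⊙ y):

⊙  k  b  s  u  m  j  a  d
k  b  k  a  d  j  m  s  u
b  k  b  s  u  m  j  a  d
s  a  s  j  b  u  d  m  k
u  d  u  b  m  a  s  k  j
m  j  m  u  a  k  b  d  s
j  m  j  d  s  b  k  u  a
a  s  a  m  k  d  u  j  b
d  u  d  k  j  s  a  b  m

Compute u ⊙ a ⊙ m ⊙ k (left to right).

u ⊙ a = k
k ⊙ m = j
j ⊙ k = m
(Structurally, Γ here is isomorphic to the cyclic group Z_8.)

m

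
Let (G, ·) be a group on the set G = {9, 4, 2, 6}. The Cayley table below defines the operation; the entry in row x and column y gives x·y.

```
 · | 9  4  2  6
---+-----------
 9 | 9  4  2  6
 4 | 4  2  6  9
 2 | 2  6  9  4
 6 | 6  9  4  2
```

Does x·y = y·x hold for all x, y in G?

Check whether the table is symmetric across its main diagonal.
Every entry (row x, col y) equals the entry (row y, col x), so G is abelian.

Yes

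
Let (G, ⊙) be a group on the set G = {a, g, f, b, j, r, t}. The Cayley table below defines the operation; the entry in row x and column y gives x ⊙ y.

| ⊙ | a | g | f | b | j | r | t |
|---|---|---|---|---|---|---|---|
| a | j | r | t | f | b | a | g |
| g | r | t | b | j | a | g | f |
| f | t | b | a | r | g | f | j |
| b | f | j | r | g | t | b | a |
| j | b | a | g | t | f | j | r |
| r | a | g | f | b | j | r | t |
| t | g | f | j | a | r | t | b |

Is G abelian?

Yes

Check whether the table is symmetric across its main diagonal.
Every entry (row x, col y) equals the entry (row y, col x), so G is abelian.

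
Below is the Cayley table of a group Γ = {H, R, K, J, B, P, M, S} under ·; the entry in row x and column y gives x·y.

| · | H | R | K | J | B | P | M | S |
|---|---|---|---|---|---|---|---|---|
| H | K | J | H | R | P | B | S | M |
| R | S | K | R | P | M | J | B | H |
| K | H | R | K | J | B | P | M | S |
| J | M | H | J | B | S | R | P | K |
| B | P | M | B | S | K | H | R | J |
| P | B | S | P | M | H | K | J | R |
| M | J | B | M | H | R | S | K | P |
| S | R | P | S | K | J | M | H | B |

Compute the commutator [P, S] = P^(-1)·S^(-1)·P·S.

Identity is K; from the table P^(-1) = P and S^(-1) = J.
P·J = M
M·P = S
S·S = B
(Structurally, Γ here is isomorphic to the dihedral group D_4.)

B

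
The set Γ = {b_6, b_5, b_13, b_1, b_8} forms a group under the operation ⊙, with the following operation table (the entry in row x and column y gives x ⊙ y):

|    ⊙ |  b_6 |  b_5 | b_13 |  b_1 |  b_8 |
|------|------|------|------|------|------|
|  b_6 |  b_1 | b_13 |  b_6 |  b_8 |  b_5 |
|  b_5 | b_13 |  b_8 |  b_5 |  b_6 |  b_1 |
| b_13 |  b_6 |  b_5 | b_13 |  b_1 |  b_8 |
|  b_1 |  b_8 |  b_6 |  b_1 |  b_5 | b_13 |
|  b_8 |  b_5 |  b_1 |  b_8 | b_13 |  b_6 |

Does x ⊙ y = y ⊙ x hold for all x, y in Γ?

Check whether the table is symmetric across its main diagonal.
Every entry (row x, col y) equals the entry (row y, col x), so Γ is abelian.

Yes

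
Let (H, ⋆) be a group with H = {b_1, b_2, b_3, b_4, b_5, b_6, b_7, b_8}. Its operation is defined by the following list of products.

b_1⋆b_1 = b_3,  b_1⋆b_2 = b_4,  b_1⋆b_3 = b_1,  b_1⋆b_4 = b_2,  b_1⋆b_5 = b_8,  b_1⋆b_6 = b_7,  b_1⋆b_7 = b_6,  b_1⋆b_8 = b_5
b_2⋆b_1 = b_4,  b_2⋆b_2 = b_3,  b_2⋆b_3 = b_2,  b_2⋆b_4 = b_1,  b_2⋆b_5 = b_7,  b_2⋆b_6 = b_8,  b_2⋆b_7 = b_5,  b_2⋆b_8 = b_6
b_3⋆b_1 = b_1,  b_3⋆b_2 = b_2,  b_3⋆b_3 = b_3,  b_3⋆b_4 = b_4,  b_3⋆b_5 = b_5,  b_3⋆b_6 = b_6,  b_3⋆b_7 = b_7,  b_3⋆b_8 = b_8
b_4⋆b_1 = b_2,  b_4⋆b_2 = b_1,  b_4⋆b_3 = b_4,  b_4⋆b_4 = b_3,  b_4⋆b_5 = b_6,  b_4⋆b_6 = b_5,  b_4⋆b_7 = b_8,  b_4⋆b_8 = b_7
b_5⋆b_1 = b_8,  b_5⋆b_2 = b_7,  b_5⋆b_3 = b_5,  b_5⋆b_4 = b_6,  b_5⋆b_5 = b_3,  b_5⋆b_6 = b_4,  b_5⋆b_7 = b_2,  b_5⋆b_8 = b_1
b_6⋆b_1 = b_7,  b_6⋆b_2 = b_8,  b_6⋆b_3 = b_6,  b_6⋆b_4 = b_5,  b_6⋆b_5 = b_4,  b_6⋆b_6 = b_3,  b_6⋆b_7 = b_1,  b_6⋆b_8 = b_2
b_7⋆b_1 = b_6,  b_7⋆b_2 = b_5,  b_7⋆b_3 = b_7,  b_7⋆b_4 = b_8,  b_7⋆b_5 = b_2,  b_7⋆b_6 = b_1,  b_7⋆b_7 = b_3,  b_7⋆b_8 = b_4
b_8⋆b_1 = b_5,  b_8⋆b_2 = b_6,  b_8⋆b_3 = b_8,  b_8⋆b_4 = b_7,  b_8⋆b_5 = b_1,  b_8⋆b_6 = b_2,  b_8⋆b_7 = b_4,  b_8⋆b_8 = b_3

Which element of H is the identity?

The identity e satisfies e ⋆ x = x for all x, so its row in the table reproduces the column headers.
Row b_3 reads: b_1, b_2, b_3, b_4, b_5, b_6, b_7, b_8 — exactly the header order. So b_3 is the identity.
(Structurally, H here is isomorphic to the elementary abelian group (Z_2)^3.)

b_3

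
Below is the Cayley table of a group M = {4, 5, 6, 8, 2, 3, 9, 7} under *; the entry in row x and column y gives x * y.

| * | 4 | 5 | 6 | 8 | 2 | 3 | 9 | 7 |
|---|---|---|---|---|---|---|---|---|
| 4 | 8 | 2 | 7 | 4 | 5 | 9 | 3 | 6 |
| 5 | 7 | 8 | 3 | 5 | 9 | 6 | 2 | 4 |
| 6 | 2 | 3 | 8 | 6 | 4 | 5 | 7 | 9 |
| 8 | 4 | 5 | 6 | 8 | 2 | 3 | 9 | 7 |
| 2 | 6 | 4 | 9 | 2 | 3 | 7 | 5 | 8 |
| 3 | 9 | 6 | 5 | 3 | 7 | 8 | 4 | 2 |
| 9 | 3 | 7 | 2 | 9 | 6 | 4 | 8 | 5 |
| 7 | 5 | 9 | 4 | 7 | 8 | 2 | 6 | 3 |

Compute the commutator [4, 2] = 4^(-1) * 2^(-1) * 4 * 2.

Identity is 8; from the table 4^(-1) = 4 and 2^(-1) = 7.
4 * 7 = 6
6 * 4 = 2
2 * 2 = 3

3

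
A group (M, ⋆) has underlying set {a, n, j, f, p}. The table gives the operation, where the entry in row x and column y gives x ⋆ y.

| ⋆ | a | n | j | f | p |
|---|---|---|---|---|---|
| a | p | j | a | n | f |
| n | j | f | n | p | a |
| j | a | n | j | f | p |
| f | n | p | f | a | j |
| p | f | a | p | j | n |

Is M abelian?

Check whether the table is symmetric across its main diagonal.
Every entry (row x, col y) equals the entry (row y, col x), so M is abelian.

Yes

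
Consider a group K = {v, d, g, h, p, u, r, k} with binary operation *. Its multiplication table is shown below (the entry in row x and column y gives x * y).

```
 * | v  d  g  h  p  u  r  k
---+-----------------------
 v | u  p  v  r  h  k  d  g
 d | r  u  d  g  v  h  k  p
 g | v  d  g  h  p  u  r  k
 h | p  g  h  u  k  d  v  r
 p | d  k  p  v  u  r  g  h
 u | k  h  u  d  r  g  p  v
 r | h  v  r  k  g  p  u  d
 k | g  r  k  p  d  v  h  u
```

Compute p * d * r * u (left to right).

d

p * d = k
k * r = h
h * u = d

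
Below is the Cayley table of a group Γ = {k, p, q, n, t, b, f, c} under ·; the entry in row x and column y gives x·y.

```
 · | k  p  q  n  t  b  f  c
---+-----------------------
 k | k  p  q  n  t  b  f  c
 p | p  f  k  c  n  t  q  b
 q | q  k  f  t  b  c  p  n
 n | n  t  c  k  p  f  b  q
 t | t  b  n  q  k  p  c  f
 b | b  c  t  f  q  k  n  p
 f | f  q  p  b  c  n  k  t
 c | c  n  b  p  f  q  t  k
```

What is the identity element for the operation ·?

k

The identity e satisfies e·x = x for all x, so its row in the table reproduces the column headers.
Row k reads: k, p, q, n, t, b, f, c — exactly the header order. So k is the identity.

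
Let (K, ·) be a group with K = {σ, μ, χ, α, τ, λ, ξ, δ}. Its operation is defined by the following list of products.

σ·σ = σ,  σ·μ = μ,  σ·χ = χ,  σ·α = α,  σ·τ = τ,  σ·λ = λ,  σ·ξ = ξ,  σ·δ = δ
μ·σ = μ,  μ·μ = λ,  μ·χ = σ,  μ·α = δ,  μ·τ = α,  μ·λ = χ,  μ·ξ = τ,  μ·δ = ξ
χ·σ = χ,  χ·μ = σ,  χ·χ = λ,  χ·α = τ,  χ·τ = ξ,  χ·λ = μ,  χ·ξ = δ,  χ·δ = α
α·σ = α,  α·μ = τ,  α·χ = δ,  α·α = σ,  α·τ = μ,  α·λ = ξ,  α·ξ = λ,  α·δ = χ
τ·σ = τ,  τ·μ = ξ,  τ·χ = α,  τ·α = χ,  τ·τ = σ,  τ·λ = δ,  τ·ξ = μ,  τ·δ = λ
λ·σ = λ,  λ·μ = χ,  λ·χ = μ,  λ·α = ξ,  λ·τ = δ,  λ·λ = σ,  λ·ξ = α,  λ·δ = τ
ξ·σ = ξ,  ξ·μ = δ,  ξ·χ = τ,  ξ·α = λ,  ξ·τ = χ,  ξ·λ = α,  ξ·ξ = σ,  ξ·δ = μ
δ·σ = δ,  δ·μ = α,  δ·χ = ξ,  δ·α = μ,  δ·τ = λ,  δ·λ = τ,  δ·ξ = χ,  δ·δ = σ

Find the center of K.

An element z is central iff its row equals its column in the table.
For α: α·μ = τ ≠ δ = μ·α, so α ∉ Z.
Checking each element this way leaves Z(K) = {λ, σ}.

{λ, σ}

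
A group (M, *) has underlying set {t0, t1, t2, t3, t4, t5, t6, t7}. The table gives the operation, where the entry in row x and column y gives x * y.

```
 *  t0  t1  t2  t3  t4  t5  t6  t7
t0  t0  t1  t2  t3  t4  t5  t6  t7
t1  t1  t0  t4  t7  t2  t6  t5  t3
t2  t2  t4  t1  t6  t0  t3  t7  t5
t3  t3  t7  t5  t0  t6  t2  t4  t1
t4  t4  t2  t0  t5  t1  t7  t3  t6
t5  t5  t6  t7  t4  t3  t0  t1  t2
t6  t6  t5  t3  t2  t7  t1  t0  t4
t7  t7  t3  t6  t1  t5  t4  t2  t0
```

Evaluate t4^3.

t2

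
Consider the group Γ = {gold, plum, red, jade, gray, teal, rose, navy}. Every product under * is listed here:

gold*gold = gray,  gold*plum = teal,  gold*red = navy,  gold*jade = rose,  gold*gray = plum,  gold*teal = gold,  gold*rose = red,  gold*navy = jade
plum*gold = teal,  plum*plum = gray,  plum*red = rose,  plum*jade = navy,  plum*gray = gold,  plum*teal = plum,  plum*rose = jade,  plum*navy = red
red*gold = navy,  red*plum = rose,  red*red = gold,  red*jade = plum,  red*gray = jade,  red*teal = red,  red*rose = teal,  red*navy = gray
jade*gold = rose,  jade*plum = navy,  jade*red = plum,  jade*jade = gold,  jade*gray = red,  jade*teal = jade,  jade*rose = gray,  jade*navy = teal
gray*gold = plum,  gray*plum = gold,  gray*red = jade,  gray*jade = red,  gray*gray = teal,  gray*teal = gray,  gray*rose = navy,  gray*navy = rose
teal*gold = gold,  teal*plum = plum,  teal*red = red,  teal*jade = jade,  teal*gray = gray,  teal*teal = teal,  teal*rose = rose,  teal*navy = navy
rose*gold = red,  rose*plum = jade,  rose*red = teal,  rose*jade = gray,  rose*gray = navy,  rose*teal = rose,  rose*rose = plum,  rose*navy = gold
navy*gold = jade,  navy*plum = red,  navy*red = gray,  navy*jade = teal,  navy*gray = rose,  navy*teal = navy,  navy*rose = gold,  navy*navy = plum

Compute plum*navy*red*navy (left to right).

plum*navy = red
red*red = gold
gold*navy = jade
(Structurally, Γ here is isomorphic to the cyclic group Z_8.)

jade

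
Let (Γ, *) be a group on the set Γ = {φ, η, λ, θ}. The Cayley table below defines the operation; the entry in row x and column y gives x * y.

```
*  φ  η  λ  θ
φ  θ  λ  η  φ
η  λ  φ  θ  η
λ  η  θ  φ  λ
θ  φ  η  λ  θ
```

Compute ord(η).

The identity element is θ (its row matches the header).
η^1 = η
η^2 = η * η = φ
η^3 = φ * η = λ
η^4 = λ * η = θ
The first power of η equal to the identity is η^4, so ord(η) = 4.

4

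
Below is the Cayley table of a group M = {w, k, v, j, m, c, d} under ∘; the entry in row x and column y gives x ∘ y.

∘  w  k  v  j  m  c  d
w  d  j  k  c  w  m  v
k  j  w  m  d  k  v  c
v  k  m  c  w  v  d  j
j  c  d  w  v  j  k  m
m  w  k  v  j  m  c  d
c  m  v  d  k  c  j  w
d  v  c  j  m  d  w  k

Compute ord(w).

The identity element is m (its row matches the header).
w^1 = w
w^2 = w ∘ w = d
w^3 = d ∘ w = v
w^4 = v ∘ w = k
w^5 = k ∘ w = j
w^6 = j ∘ w = c
w^7 = c ∘ w = m
The first power of w equal to the identity is w^7, so ord(w) = 7.

7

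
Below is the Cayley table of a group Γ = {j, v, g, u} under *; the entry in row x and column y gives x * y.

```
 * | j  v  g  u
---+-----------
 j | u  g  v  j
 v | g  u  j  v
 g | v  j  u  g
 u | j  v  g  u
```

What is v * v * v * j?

g

v * v = u
u * v = v
v * j = g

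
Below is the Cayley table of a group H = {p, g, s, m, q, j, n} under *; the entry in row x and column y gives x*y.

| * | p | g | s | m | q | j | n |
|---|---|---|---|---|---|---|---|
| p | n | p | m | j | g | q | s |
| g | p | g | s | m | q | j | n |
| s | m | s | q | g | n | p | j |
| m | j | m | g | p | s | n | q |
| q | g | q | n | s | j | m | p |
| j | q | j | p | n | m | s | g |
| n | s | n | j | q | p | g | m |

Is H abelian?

Check whether the table is symmetric across its main diagonal.
Every entry (row x, col y) equals the entry (row y, col x), so H is abelian.
(In fact H ≅ the cyclic group Z_7.)

Yes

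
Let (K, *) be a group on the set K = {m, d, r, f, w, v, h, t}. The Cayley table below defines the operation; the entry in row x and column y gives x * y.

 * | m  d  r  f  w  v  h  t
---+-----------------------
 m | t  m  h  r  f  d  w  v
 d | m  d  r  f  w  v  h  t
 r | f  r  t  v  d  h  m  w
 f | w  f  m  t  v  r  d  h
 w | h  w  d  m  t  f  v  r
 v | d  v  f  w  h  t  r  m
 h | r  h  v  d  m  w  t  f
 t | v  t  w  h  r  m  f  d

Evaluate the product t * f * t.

t * f = h
h * t = f

f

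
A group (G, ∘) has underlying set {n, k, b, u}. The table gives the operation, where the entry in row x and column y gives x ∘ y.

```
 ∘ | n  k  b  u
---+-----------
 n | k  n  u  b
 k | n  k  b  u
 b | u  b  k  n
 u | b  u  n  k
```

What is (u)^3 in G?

u

u^1 = u
u^2 = u ∘ u = k
u^3 = k ∘ u = u
(Structurally, G here is isomorphic to the Klein four-group V_4.)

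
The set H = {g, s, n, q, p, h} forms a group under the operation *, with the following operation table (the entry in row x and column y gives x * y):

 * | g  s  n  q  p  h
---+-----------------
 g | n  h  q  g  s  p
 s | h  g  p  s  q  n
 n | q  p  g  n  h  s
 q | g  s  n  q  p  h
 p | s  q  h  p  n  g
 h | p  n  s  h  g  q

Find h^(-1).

h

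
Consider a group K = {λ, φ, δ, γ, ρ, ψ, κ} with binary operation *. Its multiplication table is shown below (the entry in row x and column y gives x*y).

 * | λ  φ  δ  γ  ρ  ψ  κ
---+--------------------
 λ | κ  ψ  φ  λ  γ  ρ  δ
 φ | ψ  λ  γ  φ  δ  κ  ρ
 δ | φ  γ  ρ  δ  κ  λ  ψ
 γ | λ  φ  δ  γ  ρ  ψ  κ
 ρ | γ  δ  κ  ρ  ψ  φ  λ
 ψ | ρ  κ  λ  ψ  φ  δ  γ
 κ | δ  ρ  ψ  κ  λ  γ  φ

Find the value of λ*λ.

κ

Read row λ, column λ: λ*λ = κ.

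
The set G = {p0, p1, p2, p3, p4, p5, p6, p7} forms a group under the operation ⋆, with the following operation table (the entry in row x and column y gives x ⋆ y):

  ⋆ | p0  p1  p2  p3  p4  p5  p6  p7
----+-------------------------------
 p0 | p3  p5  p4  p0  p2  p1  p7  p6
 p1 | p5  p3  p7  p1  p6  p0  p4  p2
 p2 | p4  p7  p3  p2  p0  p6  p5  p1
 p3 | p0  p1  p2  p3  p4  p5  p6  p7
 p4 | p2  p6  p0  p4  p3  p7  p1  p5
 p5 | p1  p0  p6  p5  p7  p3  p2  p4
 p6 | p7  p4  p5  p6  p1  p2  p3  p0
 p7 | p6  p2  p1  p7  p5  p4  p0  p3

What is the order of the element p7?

The identity element is p3 (its row matches the header).
p7^1 = p7
p7^2 = p7 ⋆ p7 = p3
The first power of p7 equal to the identity is p7^2, so ord(p7) = 2.
(Structurally, G here is isomorphic to the elementary abelian group (Z_2)^3.)

2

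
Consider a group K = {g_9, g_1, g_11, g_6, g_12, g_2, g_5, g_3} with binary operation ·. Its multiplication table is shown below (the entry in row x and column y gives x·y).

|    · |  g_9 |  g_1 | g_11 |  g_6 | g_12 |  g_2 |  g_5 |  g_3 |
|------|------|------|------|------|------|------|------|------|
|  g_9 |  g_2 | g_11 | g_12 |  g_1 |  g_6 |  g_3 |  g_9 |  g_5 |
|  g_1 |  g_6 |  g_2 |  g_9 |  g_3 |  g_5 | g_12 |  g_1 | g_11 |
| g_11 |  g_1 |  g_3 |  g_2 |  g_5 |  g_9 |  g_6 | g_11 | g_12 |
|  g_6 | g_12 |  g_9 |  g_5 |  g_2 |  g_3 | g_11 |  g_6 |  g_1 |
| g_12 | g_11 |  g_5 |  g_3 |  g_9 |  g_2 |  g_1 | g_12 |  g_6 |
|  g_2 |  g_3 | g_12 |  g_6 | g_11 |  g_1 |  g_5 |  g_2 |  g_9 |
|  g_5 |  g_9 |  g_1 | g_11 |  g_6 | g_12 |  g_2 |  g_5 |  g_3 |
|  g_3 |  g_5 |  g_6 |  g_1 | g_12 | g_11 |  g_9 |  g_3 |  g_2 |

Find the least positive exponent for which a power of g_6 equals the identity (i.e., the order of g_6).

The identity element is g_5 (its row matches the header).
g_6^1 = g_6
g_6^2 = g_6·g_6 = g_2
g_6^3 = g_2·g_6 = g_11
g_6^4 = g_11·g_6 = g_5
The first power of g_6 equal to the identity is g_6^4, so ord(g_6) = 4.

4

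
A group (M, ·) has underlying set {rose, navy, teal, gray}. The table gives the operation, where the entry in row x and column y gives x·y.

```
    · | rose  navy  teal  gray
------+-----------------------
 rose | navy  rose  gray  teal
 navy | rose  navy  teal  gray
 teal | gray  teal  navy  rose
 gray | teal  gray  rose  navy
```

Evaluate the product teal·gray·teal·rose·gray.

rose

teal·gray = rose
rose·teal = gray
gray·rose = teal
teal·gray = rose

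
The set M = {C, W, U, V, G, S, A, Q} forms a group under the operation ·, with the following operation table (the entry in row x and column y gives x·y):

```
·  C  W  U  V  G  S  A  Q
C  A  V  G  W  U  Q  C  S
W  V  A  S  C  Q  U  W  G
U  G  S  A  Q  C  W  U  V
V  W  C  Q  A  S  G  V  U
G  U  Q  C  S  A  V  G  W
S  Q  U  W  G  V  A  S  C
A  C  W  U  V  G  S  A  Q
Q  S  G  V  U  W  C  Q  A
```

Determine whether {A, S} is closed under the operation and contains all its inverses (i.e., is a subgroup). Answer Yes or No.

Yes

{A, S} contains the identity A.
Checking products: every product of two elements of {A, S} (read from the table) lies in {A, S}, so the set is closed.
In a finite group, a nonempty closed subset is a subgroup. So {A, S} ≤ M.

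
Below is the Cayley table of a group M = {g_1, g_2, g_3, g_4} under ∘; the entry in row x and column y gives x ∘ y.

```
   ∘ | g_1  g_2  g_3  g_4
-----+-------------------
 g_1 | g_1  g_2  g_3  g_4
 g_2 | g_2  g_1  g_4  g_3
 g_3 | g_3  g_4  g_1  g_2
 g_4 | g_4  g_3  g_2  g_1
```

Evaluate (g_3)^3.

g_3

g_3^1 = g_3
g_3^2 = g_3 ∘ g_3 = g_1
g_3^3 = g_1 ∘ g_3 = g_3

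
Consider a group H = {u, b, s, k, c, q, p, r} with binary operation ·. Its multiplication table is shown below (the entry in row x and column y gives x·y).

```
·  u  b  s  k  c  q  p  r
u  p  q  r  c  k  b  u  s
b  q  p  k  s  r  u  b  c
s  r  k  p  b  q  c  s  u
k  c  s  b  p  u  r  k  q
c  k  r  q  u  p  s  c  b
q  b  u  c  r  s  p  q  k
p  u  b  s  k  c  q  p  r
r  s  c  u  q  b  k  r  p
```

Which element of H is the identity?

p

The identity e satisfies e·x = x for all x, so its row in the table reproduces the column headers.
Row p reads: u, b, s, k, c, q, p, r — exactly the header order. So p is the identity.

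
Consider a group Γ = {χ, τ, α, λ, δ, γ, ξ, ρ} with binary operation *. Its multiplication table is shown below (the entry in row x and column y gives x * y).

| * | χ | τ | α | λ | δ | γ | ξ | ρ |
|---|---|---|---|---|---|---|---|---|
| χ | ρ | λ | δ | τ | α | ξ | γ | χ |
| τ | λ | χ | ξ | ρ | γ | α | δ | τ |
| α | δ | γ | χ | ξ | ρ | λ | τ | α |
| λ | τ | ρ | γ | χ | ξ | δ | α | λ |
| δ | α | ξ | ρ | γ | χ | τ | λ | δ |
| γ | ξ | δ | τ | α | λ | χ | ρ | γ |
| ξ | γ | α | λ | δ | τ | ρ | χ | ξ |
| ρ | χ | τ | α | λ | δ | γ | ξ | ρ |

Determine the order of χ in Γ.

2

The identity element is ρ (its row matches the header).
χ^1 = χ
χ^2 = χ * χ = ρ
The first power of χ equal to the identity is χ^2, so ord(χ) = 2.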